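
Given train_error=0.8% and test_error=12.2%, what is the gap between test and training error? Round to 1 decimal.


Generalization gap = test_error - train_error
= 12.2 - 0.8
= 11.4%
A large gap suggests overfitting.

11.4


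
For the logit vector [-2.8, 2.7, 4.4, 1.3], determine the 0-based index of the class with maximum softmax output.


Softmax is a monotonic transformation, so it preserves the argmax.
We need to find the index of the maximum logit.
Index 0: -2.8
Index 1: 2.7
Index 2: 4.4
Index 3: 1.3
Maximum logit = 4.4 at index 2

2


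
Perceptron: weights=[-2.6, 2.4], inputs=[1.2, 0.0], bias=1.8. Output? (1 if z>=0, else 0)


z = w . x + b
= -2.6*1.2 + 2.4*0.0 + 1.8
= -3.12 + 0.0 + 1.8
= -3.12 + 1.8
= -1.32
Since z = -1.32 < 0, output = 0

0


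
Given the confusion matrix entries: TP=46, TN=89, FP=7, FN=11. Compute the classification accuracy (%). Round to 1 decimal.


Accuracy = (TP + TN) / (TP + TN + FP + FN) * 100
= (46 + 89) / (46 + 89 + 7 + 11)
= 135 / 153
= 0.8824
= 88.2%

88.2


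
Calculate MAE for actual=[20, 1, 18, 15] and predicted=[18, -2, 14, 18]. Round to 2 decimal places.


Absolute errors: [2, 3, 4, 3]
Sum of absolute errors = 12
MAE = 12 / 4 = 3.00

3.00


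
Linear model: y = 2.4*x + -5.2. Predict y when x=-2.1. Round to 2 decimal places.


y = 2.4 * -2.1 + (-5.2)
= -5.04 + (-5.2)
= -10.24

-10.24


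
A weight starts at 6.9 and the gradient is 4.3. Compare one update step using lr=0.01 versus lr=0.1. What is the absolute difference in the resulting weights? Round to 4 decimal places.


With lr=0.01: w_new = 6.9 - 0.01 * 4.3 = 6.857
With lr=0.1: w_new = 6.9 - 0.1 * 4.3 = 6.47
Absolute difference = |6.857 - 6.47|
= 0.3870

0.3870


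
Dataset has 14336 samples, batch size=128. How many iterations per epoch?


Iterations per epoch = dataset_size / batch_size
= 14336 / 128
= 112

112


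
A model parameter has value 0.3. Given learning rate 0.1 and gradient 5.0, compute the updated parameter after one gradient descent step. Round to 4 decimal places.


w_new = w_old - lr * gradient
= 0.3 - 0.1 * 5.0
= 0.3 - (0.5)
= -0.2000

-0.2000


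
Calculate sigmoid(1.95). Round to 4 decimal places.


sigmoid(z) = 1 / (1 + exp(-z))
exp(-(1.95)) = exp(-1.95) = 0.1423
1 + 0.1423 = 1.1423
1 / 1.1423 = 0.8754

0.8754


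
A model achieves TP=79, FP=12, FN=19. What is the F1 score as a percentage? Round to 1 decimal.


Precision = TP / (TP + FP) = 79 / 91 = 0.8681
Recall = TP / (TP + FN) = 79 / 98 = 0.8061
F1 = 2 * P * R / (P + R)
= 2 * 0.8681 * 0.8061 / (0.8681 + 0.8061)
= 1.3996 / 1.6743
= 0.836
As percentage: 83.6%

83.6


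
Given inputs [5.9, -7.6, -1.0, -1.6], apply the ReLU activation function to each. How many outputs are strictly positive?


ReLU(x) = max(0, x) for each element:
ReLU(5.9) = 5.9
ReLU(-7.6) = 0
ReLU(-1.0) = 0
ReLU(-1.6) = 0
Active neurons (>0): 1

1


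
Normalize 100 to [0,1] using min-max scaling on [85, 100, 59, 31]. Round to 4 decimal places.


Min = 31, Max = 100
Range = 100 - 31 = 69
Scaled = (x - min) / (max - min)
= (100 - 31) / 69
= 69 / 69
= 1.0000

1.0000


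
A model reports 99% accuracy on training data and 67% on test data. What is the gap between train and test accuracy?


Gap = train_accuracy - test_accuracy
= 99 - 67
= 32%
This large gap strongly indicates overfitting.

32


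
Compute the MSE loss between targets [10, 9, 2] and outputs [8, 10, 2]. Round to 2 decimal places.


Differences: [2, -1, 0]
Squared errors: [4, 1, 0]
Sum of squared errors = 5
MSE = 5 / 3 = 1.67

1.67


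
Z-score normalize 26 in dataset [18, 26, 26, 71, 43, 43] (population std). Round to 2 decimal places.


Mean = (18 + 26 + 26 + 71 + 43 + 43) / 6 = 37.8333
Variance = sum((x_i - mean)^2) / n = 304.4722
Std = sqrt(304.4722) = 17.4491
Z = (x - mean) / std
= (26 - 37.8333) / 17.4491
= -11.8333 / 17.4491
= -0.68

-0.68


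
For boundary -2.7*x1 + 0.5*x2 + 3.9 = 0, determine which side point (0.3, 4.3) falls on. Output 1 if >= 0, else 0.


Compute -2.7 * 0.3 + 0.5 * 4.3 + 3.9
= -0.81 + 2.15 + 3.9
= 5.24
Since 5.24 >= 0, the point is on the positive side.

1


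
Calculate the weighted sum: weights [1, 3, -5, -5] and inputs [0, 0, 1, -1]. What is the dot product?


Element-wise products:
1 * 0 = 0
3 * 0 = 0
-5 * 1 = -5
-5 * -1 = 5
Sum = 0 + 0 + -5 + 5
= 0

0


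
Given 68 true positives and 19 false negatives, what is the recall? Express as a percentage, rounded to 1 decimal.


Recall = TP / (TP + FN) * 100
= 68 / (68 + 19)
= 68 / 87
= 0.7816
= 78.2%

78.2


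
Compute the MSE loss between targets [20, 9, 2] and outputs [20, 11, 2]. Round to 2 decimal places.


Differences: [0, -2, 0]
Squared errors: [0, 4, 0]
Sum of squared errors = 4
MSE = 4 / 3 = 1.33

1.33


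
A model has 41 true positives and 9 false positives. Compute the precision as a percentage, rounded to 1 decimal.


Precision = TP / (TP + FP) * 100
= 41 / (41 + 9)
= 41 / 50
= 0.82
= 82.0%

82.0


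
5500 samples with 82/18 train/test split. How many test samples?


Train samples = 5500 * 82% = 4510
Test samples = 5500 - 4510
= 990

990


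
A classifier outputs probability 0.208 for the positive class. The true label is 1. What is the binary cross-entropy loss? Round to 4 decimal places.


For y=1: Loss = -log(p)
= -log(0.208)
= -(-1.5702)
= 1.5702

1.5702


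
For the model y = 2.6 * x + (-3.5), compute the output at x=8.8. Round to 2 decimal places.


y = 2.6 * 8.8 + (-3.5)
= 22.88 + (-3.5)
= 19.38

19.38


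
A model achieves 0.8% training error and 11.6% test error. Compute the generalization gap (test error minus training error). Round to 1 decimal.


Generalization gap = test_error - train_error
= 11.6 - 0.8
= 10.8%
A large gap suggests overfitting.

10.8


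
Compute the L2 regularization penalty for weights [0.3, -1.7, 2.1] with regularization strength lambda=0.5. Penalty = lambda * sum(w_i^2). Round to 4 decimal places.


Squaring each weight:
0.3^2 = 0.09
(-1.7)^2 = 2.89
2.1^2 = 4.41
Sum of squares = 7.39
Penalty = 0.5 * 7.39 = 3.6950

3.6950


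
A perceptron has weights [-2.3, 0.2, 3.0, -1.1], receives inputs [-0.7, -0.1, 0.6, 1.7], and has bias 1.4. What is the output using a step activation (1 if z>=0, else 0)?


z = w . x + b
= -2.3*-0.7 + 0.2*-0.1 + 3.0*0.6 + -1.1*1.7 + 1.4
= 1.61 + -0.02 + 1.8 + -1.87 + 1.4
= 1.52 + 1.4
= 2.92
Since z = 2.92 >= 0, output = 1

1


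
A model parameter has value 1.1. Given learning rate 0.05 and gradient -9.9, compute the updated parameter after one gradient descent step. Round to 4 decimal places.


w_new = w_old - lr * gradient
= 1.1 - 0.05 * -9.9
= 1.1 - (-0.495)
= 1.5950

1.5950


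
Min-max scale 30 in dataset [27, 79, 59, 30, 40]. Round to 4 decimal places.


Min = 27, Max = 79
Range = 79 - 27 = 52
Scaled = (x - min) / (max - min)
= (30 - 27) / 52
= 3 / 52
= 0.0577

0.0577


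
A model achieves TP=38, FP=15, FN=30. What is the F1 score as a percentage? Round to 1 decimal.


Precision = TP / (TP + FP) = 38 / 53 = 0.717
Recall = TP / (TP + FN) = 38 / 68 = 0.5588
F1 = 2 * P * R / (P + R)
= 2 * 0.717 * 0.5588 / (0.717 + 0.5588)
= 0.8013 / 1.2758
= 0.6281
As percentage: 62.8%

62.8


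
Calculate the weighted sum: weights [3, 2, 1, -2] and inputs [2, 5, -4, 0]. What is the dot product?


Element-wise products:
3 * 2 = 6
2 * 5 = 10
1 * -4 = -4
-2 * 0 = 0
Sum = 6 + 10 + -4 + 0
= 12

12


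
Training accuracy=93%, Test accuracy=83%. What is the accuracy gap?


Gap = train_accuracy - test_accuracy
= 93 - 83
= 10%
This moderate gap may indicate mild overfitting.

10


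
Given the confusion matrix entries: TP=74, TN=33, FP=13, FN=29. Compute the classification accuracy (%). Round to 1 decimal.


Accuracy = (TP + TN) / (TP + TN + FP + FN) * 100
= (74 + 33) / (74 + 33 + 13 + 29)
= 107 / 149
= 0.7181
= 71.8%

71.8


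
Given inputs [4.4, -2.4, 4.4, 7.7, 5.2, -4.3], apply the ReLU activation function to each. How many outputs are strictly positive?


ReLU(x) = max(0, x) for each element:
ReLU(4.4) = 4.4
ReLU(-2.4) = 0
ReLU(4.4) = 4.4
ReLU(7.7) = 7.7
ReLU(5.2) = 5.2
ReLU(-4.3) = 0
Active neurons (>0): 4

4


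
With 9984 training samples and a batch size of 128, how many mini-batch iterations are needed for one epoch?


Iterations per epoch = dataset_size / batch_size
= 9984 / 128
= 78

78


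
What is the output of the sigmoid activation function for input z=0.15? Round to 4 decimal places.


sigmoid(z) = 1 / (1 + exp(-z))
exp(-(0.15)) = exp(-0.15) = 0.8607
1 + 0.8607 = 1.8607
1 / 1.8607 = 0.5374

0.5374


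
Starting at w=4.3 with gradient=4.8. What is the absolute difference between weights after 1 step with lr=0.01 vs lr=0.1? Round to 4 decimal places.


With lr=0.01: w_new = 4.3 - 0.01 * 4.8 = 4.252
With lr=0.1: w_new = 4.3 - 0.1 * 4.8 = 3.82
Absolute difference = |4.252 - 3.82|
= 0.4320

0.4320


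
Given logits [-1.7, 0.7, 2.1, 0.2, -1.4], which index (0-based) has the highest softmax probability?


Softmax is a monotonic transformation, so it preserves the argmax.
We need to find the index of the maximum logit.
Index 0: -1.7
Index 1: 0.7
Index 2: 2.1
Index 3: 0.2
Index 4: -1.4
Maximum logit = 2.1 at index 2

2


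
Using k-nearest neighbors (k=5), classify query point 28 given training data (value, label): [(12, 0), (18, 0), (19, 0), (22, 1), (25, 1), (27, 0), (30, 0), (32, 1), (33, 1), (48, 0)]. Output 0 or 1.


Distances from query 28:
Point 27 (class 0): distance = 1
Point 30 (class 0): distance = 2
Point 25 (class 1): distance = 3
Point 32 (class 1): distance = 4
Point 33 (class 1): distance = 5
K=5 nearest neighbors: classes = [0, 0, 1, 1, 1]
Votes for class 1: 3 / 5
Majority vote => class 1

1


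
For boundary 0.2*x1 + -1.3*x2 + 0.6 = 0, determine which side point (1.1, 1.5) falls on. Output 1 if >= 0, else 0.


Compute 0.2 * 1.1 + -1.3 * 1.5 + 0.6
= 0.22 + -1.95 + 0.6
= -1.13
Since -1.13 < 0, the point is on the negative side.

0


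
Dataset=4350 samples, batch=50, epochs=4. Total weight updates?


Iterations per epoch = 4350 / 50 = 87
Total updates = iterations_per_epoch * epochs
= 87 * 4
= 348

348


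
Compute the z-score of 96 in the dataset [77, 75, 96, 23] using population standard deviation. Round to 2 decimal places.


Mean = (77 + 75 + 96 + 23) / 4 = 67.75
Variance = sum((x_i - mean)^2) / n = 734.6875
Std = sqrt(734.6875) = 27.1051
Z = (x - mean) / std
= (96 - 67.75) / 27.1051
= 28.25 / 27.1051
= 1.04

1.04


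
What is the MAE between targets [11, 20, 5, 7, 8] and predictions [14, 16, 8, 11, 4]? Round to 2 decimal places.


Absolute errors: [3, 4, 3, 4, 4]
Sum of absolute errors = 18
MAE = 18 / 5 = 3.60

3.60


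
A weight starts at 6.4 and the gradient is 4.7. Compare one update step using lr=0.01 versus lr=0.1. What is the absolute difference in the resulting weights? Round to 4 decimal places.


With lr=0.01: w_new = 6.4 - 0.01 * 4.7 = 6.353
With lr=0.1: w_new = 6.4 - 0.1 * 4.7 = 5.93
Absolute difference = |6.353 - 5.93|
= 0.4230

0.4230


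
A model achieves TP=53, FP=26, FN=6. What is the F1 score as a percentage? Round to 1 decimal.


Precision = TP / (TP + FP) = 53 / 79 = 0.6709
Recall = TP / (TP + FN) = 53 / 59 = 0.8983
F1 = 2 * P * R / (P + R)
= 2 * 0.6709 * 0.8983 / (0.6709 + 0.8983)
= 1.2053 / 1.5692
= 0.7681
As percentage: 76.8%

76.8


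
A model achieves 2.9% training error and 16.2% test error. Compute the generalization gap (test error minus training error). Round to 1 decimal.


Generalization gap = test_error - train_error
= 16.2 - 2.9
= 13.3%
A large gap suggests overfitting.

13.3


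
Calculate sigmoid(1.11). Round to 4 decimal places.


sigmoid(z) = 1 / (1 + exp(-z))
exp(-(1.11)) = exp(-1.11) = 0.3296
1 + 0.3296 = 1.3296
1 / 1.3296 = 0.7521

0.7521


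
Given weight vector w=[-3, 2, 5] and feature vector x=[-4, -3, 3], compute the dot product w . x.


Element-wise products:
-3 * -4 = 12
2 * -3 = -6
5 * 3 = 15
Sum = 12 + -6 + 15
= 21

21


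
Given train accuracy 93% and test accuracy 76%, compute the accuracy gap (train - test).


Gap = train_accuracy - test_accuracy
= 93 - 76
= 17%
This gap suggests the model is overfitting.

17


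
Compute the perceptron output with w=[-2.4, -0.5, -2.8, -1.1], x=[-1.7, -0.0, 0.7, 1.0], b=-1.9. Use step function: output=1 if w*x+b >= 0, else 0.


z = w . x + b
= -2.4*-1.7 + -0.5*-0.0 + -2.8*0.7 + -1.1*1.0 + -1.9
= 4.08 + 0.0 + -1.96 + -1.1 + -1.9
= 1.02 + -1.9
= -0.88
Since z = -0.88 < 0, output = 0

0


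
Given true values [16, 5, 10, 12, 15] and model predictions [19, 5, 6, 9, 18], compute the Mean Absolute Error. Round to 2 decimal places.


Absolute errors: [3, 0, 4, 3, 3]
Sum of absolute errors = 13
MAE = 13 / 5 = 2.60

2.60


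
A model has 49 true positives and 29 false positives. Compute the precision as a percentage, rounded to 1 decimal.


Precision = TP / (TP + FP) * 100
= 49 / (49 + 29)
= 49 / 78
= 0.6282
= 62.8%

62.8


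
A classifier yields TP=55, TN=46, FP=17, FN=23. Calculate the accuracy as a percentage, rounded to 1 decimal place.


Accuracy = (TP + TN) / (TP + TN + FP + FN) * 100
= (55 + 46) / (55 + 46 + 17 + 23)
= 101 / 141
= 0.7163
= 71.6%

71.6


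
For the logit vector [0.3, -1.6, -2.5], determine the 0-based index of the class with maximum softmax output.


Softmax is a monotonic transformation, so it preserves the argmax.
We need to find the index of the maximum logit.
Index 0: 0.3
Index 1: -1.6
Index 2: -2.5
Maximum logit = 0.3 at index 0

0


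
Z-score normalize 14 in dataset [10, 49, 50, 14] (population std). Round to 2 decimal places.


Mean = (10 + 49 + 50 + 14) / 4 = 30.75
Variance = sum((x_i - mean)^2) / n = 353.6875
Std = sqrt(353.6875) = 18.8066
Z = (x - mean) / std
= (14 - 30.75) / 18.8066
= -16.75 / 18.8066
= -0.89

-0.89


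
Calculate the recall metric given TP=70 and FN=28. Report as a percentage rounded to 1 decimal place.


Recall = TP / (TP + FN) * 100
= 70 / (70 + 28)
= 70 / 98
= 0.7143
= 71.4%

71.4


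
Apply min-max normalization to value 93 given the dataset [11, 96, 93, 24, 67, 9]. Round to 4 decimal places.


Min = 9, Max = 96
Range = 96 - 9 = 87
Scaled = (x - min) / (max - min)
= (93 - 9) / 87
= 84 / 87
= 0.9655

0.9655


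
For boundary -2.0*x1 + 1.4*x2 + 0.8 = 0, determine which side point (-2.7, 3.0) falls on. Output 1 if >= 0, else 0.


Compute -2.0 * -2.7 + 1.4 * 3.0 + 0.8
= 5.4 + 4.2 + 0.8
= 10.4
Since 10.4 >= 0, the point is on the positive side.

1


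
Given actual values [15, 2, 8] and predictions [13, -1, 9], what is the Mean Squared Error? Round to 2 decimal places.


Differences: [2, 3, -1]
Squared errors: [4, 9, 1]
Sum of squared errors = 14
MSE = 14 / 3 = 4.67

4.67


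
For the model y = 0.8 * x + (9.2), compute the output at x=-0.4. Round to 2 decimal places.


y = 0.8 * -0.4 + (9.2)
= -0.32 + (9.2)
= 8.88

8.88


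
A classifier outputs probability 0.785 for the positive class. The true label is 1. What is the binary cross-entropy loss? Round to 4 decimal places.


For y=1: Loss = -log(p)
= -log(0.785)
= -(-0.2421)
= 0.2421

0.2421


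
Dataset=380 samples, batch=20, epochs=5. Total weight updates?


Iterations per epoch = 380 / 20 = 19
Total updates = iterations_per_epoch * epochs
= 19 * 5
= 95

95


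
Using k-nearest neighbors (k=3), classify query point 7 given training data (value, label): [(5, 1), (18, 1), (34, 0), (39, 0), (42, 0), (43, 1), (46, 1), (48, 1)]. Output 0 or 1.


Distances from query 7:
Point 5 (class 1): distance = 2
Point 18 (class 1): distance = 11
Point 34 (class 0): distance = 27
K=3 nearest neighbors: classes = [1, 1, 0]
Votes for class 1: 2 / 3
Majority vote => class 1

1


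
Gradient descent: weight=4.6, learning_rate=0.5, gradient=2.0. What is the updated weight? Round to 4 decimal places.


w_new = w_old - lr * gradient
= 4.6 - 0.5 * 2.0
= 4.6 - (1.0)
= 3.6000

3.6000


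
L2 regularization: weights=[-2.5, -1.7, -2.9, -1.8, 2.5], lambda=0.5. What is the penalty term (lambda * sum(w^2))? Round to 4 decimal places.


Squaring each weight:
(-2.5)^2 = 6.25
(-1.7)^2 = 2.89
(-2.9)^2 = 8.41
(-1.8)^2 = 3.24
2.5^2 = 6.25
Sum of squares = 27.04
Penalty = 0.5 * 27.04 = 13.5200

13.5200


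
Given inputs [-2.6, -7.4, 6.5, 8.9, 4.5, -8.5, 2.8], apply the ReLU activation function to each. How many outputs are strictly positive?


ReLU(x) = max(0, x) for each element:
ReLU(-2.6) = 0
ReLU(-7.4) = 0
ReLU(6.5) = 6.5
ReLU(8.9) = 8.9
ReLU(4.5) = 4.5
ReLU(-8.5) = 0
ReLU(2.8) = 2.8
Active neurons (>0): 4

4


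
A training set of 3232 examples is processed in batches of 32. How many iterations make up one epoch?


Iterations per epoch = dataset_size / batch_size
= 3232 / 32
= 101

101


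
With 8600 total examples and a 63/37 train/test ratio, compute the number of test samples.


Train samples = 8600 * 63% = 5418
Test samples = 8600 - 5418
= 3182

3182


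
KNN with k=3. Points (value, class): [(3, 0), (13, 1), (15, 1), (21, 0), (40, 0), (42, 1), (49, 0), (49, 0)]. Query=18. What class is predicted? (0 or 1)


Distances from query 18:
Point 21 (class 0): distance = 3
Point 15 (class 1): distance = 3
Point 13 (class 1): distance = 5
K=3 nearest neighbors: classes = [0, 1, 1]
Votes for class 1: 2 / 3
Majority vote => class 1

1


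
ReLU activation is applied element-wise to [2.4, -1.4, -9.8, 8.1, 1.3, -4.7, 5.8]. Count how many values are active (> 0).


ReLU(x) = max(0, x) for each element:
ReLU(2.4) = 2.4
ReLU(-1.4) = 0
ReLU(-9.8) = 0
ReLU(8.1) = 8.1
ReLU(1.3) = 1.3
ReLU(-4.7) = 0
ReLU(5.8) = 5.8
Active neurons (>0): 4

4


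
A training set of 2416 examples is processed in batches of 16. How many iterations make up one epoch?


Iterations per epoch = dataset_size / batch_size
= 2416 / 16
= 151

151


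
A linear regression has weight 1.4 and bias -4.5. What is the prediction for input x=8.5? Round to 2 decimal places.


y = 1.4 * 8.5 + (-4.5)
= 11.9 + (-4.5)
= 7.40

7.40


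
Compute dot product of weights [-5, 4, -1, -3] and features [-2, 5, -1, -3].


Element-wise products:
-5 * -2 = 10
4 * 5 = 20
-1 * -1 = 1
-3 * -3 = 9
Sum = 10 + 20 + 1 + 9
= 40

40


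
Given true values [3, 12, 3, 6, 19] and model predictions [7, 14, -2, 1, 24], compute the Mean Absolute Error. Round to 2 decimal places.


Absolute errors: [4, 2, 5, 5, 5]
Sum of absolute errors = 21
MAE = 21 / 5 = 4.20

4.20


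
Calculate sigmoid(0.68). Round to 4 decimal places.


sigmoid(z) = 1 / (1 + exp(-z))
exp(-(0.68)) = exp(-0.68) = 0.5066
1 + 0.5066 = 1.5066
1 / 1.5066 = 0.6637

0.6637


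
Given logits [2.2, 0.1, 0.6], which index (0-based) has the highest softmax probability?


Softmax is a monotonic transformation, so it preserves the argmax.
We need to find the index of the maximum logit.
Index 0: 2.2
Index 1: 0.1
Index 2: 0.6
Maximum logit = 2.2 at index 0

0


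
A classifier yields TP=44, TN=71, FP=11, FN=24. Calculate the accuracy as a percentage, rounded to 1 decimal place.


Accuracy = (TP + TN) / (TP + TN + FP + FN) * 100
= (44 + 71) / (44 + 71 + 11 + 24)
= 115 / 150
= 0.7667
= 76.7%

76.7


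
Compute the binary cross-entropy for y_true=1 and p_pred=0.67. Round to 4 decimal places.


For y=1: Loss = -log(p)
= -log(0.67)
= -(-0.4005)
= 0.4005

0.4005


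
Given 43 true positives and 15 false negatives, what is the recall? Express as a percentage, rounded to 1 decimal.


Recall = TP / (TP + FN) * 100
= 43 / (43 + 15)
= 43 / 58
= 0.7414
= 74.1%

74.1


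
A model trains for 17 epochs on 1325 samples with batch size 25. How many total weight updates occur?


Iterations per epoch = 1325 / 25 = 53
Total updates = iterations_per_epoch * epochs
= 53 * 17
= 901

901


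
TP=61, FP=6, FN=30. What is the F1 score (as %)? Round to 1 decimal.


Precision = TP / (TP + FP) = 61 / 67 = 0.9104
Recall = TP / (TP + FN) = 61 / 91 = 0.6703
F1 = 2 * P * R / (P + R)
= 2 * 0.9104 * 0.6703 / (0.9104 + 0.6703)
= 1.2206 / 1.5808
= 0.7722
As percentage: 77.2%

77.2


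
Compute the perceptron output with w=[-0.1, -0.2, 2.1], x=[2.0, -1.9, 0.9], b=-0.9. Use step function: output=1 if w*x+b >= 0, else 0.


z = w . x + b
= -0.1*2.0 + -0.2*-1.9 + 2.1*0.9 + -0.9
= -0.2 + 0.38 + 1.89 + -0.9
= 2.07 + -0.9
= 1.17
Since z = 1.17 >= 0, output = 1

1


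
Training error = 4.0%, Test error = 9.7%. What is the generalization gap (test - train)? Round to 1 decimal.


Generalization gap = test_error - train_error
= 9.7 - 4.0
= 5.7%
A moderate gap.

5.7


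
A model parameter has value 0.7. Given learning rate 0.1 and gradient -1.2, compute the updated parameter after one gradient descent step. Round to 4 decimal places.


w_new = w_old - lr * gradient
= 0.7 - 0.1 * -1.2
= 0.7 - (-0.12)
= 0.8200

0.8200


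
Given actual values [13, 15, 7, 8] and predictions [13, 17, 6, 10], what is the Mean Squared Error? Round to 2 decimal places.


Differences: [0, -2, 1, -2]
Squared errors: [0, 4, 1, 4]
Sum of squared errors = 9
MSE = 9 / 4 = 2.25

2.25


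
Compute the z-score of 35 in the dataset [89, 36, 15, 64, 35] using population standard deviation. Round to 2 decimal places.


Mean = (89 + 36 + 15 + 64 + 35) / 5 = 47.8
Variance = sum((x_i - mean)^2) / n = 667.76
Std = sqrt(667.76) = 25.8411
Z = (x - mean) / std
= (35 - 47.8) / 25.8411
= -12.8 / 25.8411
= -0.50

-0.50


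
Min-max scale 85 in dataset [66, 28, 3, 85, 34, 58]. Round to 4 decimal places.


Min = 3, Max = 85
Range = 85 - 3 = 82
Scaled = (x - min) / (max - min)
= (85 - 3) / 82
= 82 / 82
= 1.0000

1.0000


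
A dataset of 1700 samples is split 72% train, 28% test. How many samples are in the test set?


Train samples = 1700 * 72% = 1224
Test samples = 1700 - 1224
= 476

476


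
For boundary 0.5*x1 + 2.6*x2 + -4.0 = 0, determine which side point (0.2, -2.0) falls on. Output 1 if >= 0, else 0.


Compute 0.5 * 0.2 + 2.6 * -2.0 + -4.0
= 0.1 + -5.2 + -4.0
= -9.1
Since -9.1 < 0, the point is on the negative side.

0


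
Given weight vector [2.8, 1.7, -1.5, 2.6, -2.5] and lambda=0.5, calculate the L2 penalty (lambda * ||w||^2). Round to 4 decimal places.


Squaring each weight:
2.8^2 = 7.84
1.7^2 = 2.89
(-1.5)^2 = 2.25
2.6^2 = 6.76
(-2.5)^2 = 6.25
Sum of squares = 25.99
Penalty = 0.5 * 25.99 = 12.9950

12.9950


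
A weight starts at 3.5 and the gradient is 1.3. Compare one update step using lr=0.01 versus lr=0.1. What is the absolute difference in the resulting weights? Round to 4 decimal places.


With lr=0.01: w_new = 3.5 - 0.01 * 1.3 = 3.487
With lr=0.1: w_new = 3.5 - 0.1 * 1.3 = 3.37
Absolute difference = |3.487 - 3.37|
= 0.1170

0.1170


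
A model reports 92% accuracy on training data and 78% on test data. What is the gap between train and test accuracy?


Gap = train_accuracy - test_accuracy
= 92 - 78
= 14%
This gap suggests the model is overfitting.

14


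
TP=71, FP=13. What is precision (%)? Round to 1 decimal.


Precision = TP / (TP + FP) * 100
= 71 / (71 + 13)
= 71 / 84
= 0.8452
= 84.5%

84.5


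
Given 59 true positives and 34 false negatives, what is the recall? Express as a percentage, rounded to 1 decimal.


Recall = TP / (TP + FN) * 100
= 59 / (59 + 34)
= 59 / 93
= 0.6344
= 63.4%

63.4


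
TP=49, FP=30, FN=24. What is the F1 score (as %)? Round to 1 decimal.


Precision = TP / (TP + FP) = 49 / 79 = 0.6203
Recall = TP / (TP + FN) = 49 / 73 = 0.6712
F1 = 2 * P * R / (P + R)
= 2 * 0.6203 * 0.6712 / (0.6203 + 0.6712)
= 0.8327 / 1.2915
= 0.6447
As percentage: 64.5%

64.5


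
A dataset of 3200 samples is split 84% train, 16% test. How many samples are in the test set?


Train samples = 3200 * 84% = 2688
Test samples = 3200 - 2688
= 512

512


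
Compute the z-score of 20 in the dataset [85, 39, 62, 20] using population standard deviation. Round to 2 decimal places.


Mean = (85 + 39 + 62 + 20) / 4 = 51.5
Variance = sum((x_i - mean)^2) / n = 595.25
Std = sqrt(595.25) = 24.3977
Z = (x - mean) / std
= (20 - 51.5) / 24.3977
= -31.5 / 24.3977
= -1.29

-1.29


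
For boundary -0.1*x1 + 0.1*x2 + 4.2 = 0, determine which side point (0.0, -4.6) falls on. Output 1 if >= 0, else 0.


Compute -0.1 * 0.0 + 0.1 * -4.6 + 4.2
= -0.0 + -0.46 + 4.2
= 3.74
Since 3.74 >= 0, the point is on the positive side.

1


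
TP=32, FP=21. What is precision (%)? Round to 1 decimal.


Precision = TP / (TP + FP) * 100
= 32 / (32 + 21)
= 32 / 53
= 0.6038
= 60.4%

60.4


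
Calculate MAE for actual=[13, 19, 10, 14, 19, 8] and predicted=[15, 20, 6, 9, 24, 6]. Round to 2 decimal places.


Absolute errors: [2, 1, 4, 5, 5, 2]
Sum of absolute errors = 19
MAE = 19 / 6 = 3.17

3.17


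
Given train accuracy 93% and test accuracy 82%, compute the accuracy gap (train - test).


Gap = train_accuracy - test_accuracy
= 93 - 82
= 11%
This gap suggests the model is overfitting.

11


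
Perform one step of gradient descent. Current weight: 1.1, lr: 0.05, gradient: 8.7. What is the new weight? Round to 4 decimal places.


w_new = w_old - lr * gradient
= 1.1 - 0.05 * 8.7
= 1.1 - (0.435)
= 0.6650

0.6650


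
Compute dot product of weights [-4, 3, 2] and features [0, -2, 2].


Element-wise products:
-4 * 0 = 0
3 * -2 = -6
2 * 2 = 4
Sum = 0 + -6 + 4
= -2

-2


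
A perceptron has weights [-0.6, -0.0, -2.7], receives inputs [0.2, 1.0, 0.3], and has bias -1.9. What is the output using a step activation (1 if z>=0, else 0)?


z = w . x + b
= -0.6*0.2 + -0.0*1.0 + -2.7*0.3 + -1.9
= -0.12 + -0.0 + -0.81 + -1.9
= -0.93 + -1.9
= -2.83
Since z = -2.83 < 0, output = 0

0


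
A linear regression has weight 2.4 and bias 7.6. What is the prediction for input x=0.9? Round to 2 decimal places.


y = 2.4 * 0.9 + (7.6)
= 2.16 + (7.6)
= 9.76

9.76


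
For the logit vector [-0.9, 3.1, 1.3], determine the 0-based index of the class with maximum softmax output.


Softmax is a monotonic transformation, so it preserves the argmax.
We need to find the index of the maximum logit.
Index 0: -0.9
Index 1: 3.1
Index 2: 1.3
Maximum logit = 3.1 at index 1

1


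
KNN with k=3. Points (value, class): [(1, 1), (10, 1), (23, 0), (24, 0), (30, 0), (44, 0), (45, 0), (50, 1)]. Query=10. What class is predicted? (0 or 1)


Distances from query 10:
Point 10 (class 1): distance = 0
Point 1 (class 1): distance = 9
Point 23 (class 0): distance = 13
K=3 nearest neighbors: classes = [1, 1, 0]
Votes for class 1: 2 / 3
Majority vote => class 1

1


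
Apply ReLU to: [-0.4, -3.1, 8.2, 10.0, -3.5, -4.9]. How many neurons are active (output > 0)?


ReLU(x) = max(0, x) for each element:
ReLU(-0.4) = 0
ReLU(-3.1) = 0
ReLU(8.2) = 8.2
ReLU(10.0) = 10.0
ReLU(-3.5) = 0
ReLU(-4.9) = 0
Active neurons (>0): 2

2


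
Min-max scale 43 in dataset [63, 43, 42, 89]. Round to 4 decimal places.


Min = 42, Max = 89
Range = 89 - 42 = 47
Scaled = (x - min) / (max - min)
= (43 - 42) / 47
= 1 / 47
= 0.0213

0.0213


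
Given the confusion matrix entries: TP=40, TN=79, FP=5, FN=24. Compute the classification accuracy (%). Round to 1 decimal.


Accuracy = (TP + TN) / (TP + TN + FP + FN) * 100
= (40 + 79) / (40 + 79 + 5 + 24)
= 119 / 148
= 0.8041
= 80.4%

80.4


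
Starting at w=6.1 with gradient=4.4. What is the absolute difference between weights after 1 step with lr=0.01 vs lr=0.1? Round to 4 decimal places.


With lr=0.01: w_new = 6.1 - 0.01 * 4.4 = 6.056
With lr=0.1: w_new = 6.1 - 0.1 * 4.4 = 5.66
Absolute difference = |6.056 - 5.66|
= 0.3960

0.3960


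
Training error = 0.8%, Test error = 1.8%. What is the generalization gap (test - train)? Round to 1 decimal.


Generalization gap = test_error - train_error
= 1.8 - 0.8
= 1.0%
A small gap suggests good generalization.

1.0


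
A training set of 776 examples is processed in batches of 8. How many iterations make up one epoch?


Iterations per epoch = dataset_size / batch_size
= 776 / 8
= 97

97


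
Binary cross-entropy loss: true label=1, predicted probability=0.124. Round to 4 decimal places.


For y=1: Loss = -log(p)
= -log(0.124)
= -(-2.0875)
= 2.0875

2.0875


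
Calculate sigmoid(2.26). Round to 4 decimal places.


sigmoid(z) = 1 / (1 + exp(-z))
exp(-(2.26)) = exp(-2.26) = 0.1043
1 + 0.1043 = 1.1043
1 / 1.1043 = 0.9055

0.9055


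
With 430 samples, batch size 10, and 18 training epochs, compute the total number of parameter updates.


Iterations per epoch = 430 / 10 = 43
Total updates = iterations_per_epoch * epochs
= 43 * 18
= 774

774


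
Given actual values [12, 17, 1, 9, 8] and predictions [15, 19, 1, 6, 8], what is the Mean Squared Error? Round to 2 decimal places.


Differences: [-3, -2, 0, 3, 0]
Squared errors: [9, 4, 0, 9, 0]
Sum of squared errors = 22
MSE = 22 / 5 = 4.40

4.40


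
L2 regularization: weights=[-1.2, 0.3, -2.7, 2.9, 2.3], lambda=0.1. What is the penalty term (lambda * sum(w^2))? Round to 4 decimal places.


Squaring each weight:
(-1.2)^2 = 1.44
0.3^2 = 0.09
(-2.7)^2 = 7.29
2.9^2 = 8.41
2.3^2 = 5.29
Sum of squares = 22.52
Penalty = 0.1 * 22.52 = 2.2520

2.2520


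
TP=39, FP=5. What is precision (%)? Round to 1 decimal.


Precision = TP / (TP + FP) * 100
= 39 / (39 + 5)
= 39 / 44
= 0.8864
= 88.6%

88.6


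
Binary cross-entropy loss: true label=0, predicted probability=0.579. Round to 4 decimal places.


For y=0: Loss = -log(1-p)
= -log(1 - 0.579)
= -log(0.421)
= -(-0.8651)
= 0.8651

0.8651


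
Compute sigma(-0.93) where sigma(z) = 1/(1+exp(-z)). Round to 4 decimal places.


sigmoid(z) = 1 / (1 + exp(-z))
exp(-(-0.93)) = exp(0.93) = 2.5345
1 + 2.5345 = 3.5345
1 / 3.5345 = 0.2829

0.2829


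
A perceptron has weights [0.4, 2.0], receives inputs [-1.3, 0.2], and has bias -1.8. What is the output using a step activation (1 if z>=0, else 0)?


z = w . x + b
= 0.4*-1.3 + 2.0*0.2 + -1.8
= -0.52 + 0.4 + -1.8
= -0.12 + -1.8
= -1.92
Since z = -1.92 < 0, output = 0

0


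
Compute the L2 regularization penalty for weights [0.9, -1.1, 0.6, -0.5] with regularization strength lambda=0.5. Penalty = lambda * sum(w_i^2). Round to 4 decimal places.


Squaring each weight:
0.9^2 = 0.81
(-1.1)^2 = 1.21
0.6^2 = 0.36
(-0.5)^2 = 0.25
Sum of squares = 2.63
Penalty = 0.5 * 2.63 = 1.3150

1.3150


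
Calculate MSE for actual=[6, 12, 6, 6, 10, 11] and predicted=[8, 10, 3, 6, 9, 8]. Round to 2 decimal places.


Differences: [-2, 2, 3, 0, 1, 3]
Squared errors: [4, 4, 9, 0, 1, 9]
Sum of squared errors = 27
MSE = 27 / 6 = 4.50

4.50


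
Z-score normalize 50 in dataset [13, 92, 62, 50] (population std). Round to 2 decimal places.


Mean = (13 + 92 + 62 + 50) / 4 = 54.25
Variance = sum((x_i - mean)^2) / n = 801.1875
Std = sqrt(801.1875) = 28.3053
Z = (x - mean) / std
= (50 - 54.25) / 28.3053
= -4.25 / 28.3053
= -0.15

-0.15


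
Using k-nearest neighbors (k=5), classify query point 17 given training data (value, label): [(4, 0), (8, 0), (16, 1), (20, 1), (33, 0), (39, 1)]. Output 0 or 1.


Distances from query 17:
Point 16 (class 1): distance = 1
Point 20 (class 1): distance = 3
Point 8 (class 0): distance = 9
Point 4 (class 0): distance = 13
Point 33 (class 0): distance = 16
K=5 nearest neighbors: classes = [1, 1, 0, 0, 0]
Votes for class 1: 2 / 5
Majority vote => class 0

0


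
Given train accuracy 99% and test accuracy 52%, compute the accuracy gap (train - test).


Gap = train_accuracy - test_accuracy
= 99 - 52
= 47%
This large gap strongly indicates overfitting.

47


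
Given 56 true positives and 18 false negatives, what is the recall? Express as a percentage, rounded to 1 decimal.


Recall = TP / (TP + FN) * 100
= 56 / (56 + 18)
= 56 / 74
= 0.7568
= 75.7%

75.7


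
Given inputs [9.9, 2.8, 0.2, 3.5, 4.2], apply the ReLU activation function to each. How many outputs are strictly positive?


ReLU(x) = max(0, x) for each element:
ReLU(9.9) = 9.9
ReLU(2.8) = 2.8
ReLU(0.2) = 0.2
ReLU(3.5) = 3.5
ReLU(4.2) = 4.2
Active neurons (>0): 5

5


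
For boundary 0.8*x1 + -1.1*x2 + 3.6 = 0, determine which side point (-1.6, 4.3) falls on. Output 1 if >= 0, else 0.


Compute 0.8 * -1.6 + -1.1 * 4.3 + 3.6
= -1.28 + -4.73 + 3.6
= -2.41
Since -2.41 < 0, the point is on the negative side.

0


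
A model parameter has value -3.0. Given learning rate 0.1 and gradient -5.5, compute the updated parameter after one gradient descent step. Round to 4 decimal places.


w_new = w_old - lr * gradient
= -3.0 - 0.1 * -5.5
= -3.0 - (-0.55)
= -2.4500

-2.4500


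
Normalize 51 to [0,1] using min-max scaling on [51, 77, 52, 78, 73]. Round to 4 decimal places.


Min = 51, Max = 78
Range = 78 - 51 = 27
Scaled = (x - min) / (max - min)
= (51 - 51) / 27
= 0 / 27
= 0.0000

0.0000


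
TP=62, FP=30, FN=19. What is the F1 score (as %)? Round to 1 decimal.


Precision = TP / (TP + FP) = 62 / 92 = 0.6739
Recall = TP / (TP + FN) = 62 / 81 = 0.7654
F1 = 2 * P * R / (P + R)
= 2 * 0.6739 * 0.7654 / (0.6739 + 0.7654)
= 1.0317 / 1.4393
= 0.7168
As percentage: 71.7%

71.7


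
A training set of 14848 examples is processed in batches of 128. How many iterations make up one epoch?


Iterations per epoch = dataset_size / batch_size
= 14848 / 128
= 116

116


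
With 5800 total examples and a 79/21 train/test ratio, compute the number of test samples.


Train samples = 5800 * 79% = 4582
Test samples = 5800 - 4582
= 1218

1218


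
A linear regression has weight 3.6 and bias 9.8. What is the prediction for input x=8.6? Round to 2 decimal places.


y = 3.6 * 8.6 + (9.8)
= 30.96 + (9.8)
= 40.76

40.76


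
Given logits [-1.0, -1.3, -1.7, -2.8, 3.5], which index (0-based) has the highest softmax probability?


Softmax is a monotonic transformation, so it preserves the argmax.
We need to find the index of the maximum logit.
Index 0: -1.0
Index 1: -1.3
Index 2: -1.7
Index 3: -2.8
Index 4: 3.5
Maximum logit = 3.5 at index 4

4


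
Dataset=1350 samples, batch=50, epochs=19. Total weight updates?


Iterations per epoch = 1350 / 50 = 27
Total updates = iterations_per_epoch * epochs
= 27 * 19
= 513

513


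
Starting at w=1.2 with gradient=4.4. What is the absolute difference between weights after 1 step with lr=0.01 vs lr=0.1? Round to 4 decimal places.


With lr=0.01: w_new = 1.2 - 0.01 * 4.4 = 1.156
With lr=0.1: w_new = 1.2 - 0.1 * 4.4 = 0.76
Absolute difference = |1.156 - 0.76|
= 0.3960

0.3960


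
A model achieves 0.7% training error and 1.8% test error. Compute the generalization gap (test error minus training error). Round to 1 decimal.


Generalization gap = test_error - train_error
= 1.8 - 0.7
= 1.1%
A small gap suggests good generalization.

1.1


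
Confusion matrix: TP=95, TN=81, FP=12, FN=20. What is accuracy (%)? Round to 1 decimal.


Accuracy = (TP + TN) / (TP + TN + FP + FN) * 100
= (95 + 81) / (95 + 81 + 12 + 20)
= 176 / 208
= 0.8462
= 84.6%

84.6


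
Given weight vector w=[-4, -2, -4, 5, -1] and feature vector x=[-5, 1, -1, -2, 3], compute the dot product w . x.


Element-wise products:
-4 * -5 = 20
-2 * 1 = -2
-4 * -1 = 4
5 * -2 = -10
-1 * 3 = -3
Sum = 20 + -2 + 4 + -10 + -3
= 9

9


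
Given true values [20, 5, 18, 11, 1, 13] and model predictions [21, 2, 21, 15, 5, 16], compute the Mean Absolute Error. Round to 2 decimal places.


Absolute errors: [1, 3, 3, 4, 4, 3]
Sum of absolute errors = 18
MAE = 18 / 6 = 3.00

3.00


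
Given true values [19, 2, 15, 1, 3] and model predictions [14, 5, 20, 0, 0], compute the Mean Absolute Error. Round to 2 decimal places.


Absolute errors: [5, 3, 5, 1, 3]
Sum of absolute errors = 17
MAE = 17 / 5 = 3.40

3.40


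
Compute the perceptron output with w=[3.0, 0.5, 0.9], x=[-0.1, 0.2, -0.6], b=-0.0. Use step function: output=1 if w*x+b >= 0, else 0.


z = w . x + b
= 3.0*-0.1 + 0.5*0.2 + 0.9*-0.6 + -0.0
= -0.3 + 0.1 + -0.54 + -0.0
= -0.74 + -0.0
= -0.74
Since z = -0.74 < 0, output = 0

0


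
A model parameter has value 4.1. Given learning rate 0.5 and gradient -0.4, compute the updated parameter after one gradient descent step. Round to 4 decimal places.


w_new = w_old - lr * gradient
= 4.1 - 0.5 * -0.4
= 4.1 - (-0.2)
= 4.3000

4.3000


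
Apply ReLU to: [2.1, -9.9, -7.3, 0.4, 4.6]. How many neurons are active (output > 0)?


ReLU(x) = max(0, x) for each element:
ReLU(2.1) = 2.1
ReLU(-9.9) = 0
ReLU(-7.3) = 0
ReLU(0.4) = 0.4
ReLU(4.6) = 4.6
Active neurons (>0): 3

3


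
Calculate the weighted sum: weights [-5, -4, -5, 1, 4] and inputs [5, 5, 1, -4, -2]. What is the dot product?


Element-wise products:
-5 * 5 = -25
-4 * 5 = -20
-5 * 1 = -5
1 * -4 = -4
4 * -2 = -8
Sum = -25 + -20 + -5 + -4 + -8
= -62

-62


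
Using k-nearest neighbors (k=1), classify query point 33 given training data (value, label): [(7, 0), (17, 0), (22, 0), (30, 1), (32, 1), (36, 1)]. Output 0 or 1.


Distances from query 33:
Point 32 (class 1): distance = 1
K=1 nearest neighbors: classes = [1]
Votes for class 1: 1 / 1
Majority vote => class 1

1


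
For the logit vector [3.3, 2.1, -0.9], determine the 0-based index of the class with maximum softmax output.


Softmax is a monotonic transformation, so it preserves the argmax.
We need to find the index of the maximum logit.
Index 0: 3.3
Index 1: 2.1
Index 2: -0.9
Maximum logit = 3.3 at index 0

0


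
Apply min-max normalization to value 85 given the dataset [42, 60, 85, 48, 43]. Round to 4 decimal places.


Min = 42, Max = 85
Range = 85 - 42 = 43
Scaled = (x - min) / (max - min)
= (85 - 42) / 43
= 43 / 43
= 1.0000

1.0000


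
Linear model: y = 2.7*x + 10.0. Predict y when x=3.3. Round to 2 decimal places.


y = 2.7 * 3.3 + (10.0)
= 8.91 + (10.0)
= 18.91

18.91


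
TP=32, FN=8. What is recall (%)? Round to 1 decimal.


Recall = TP / (TP + FN) * 100
= 32 / (32 + 8)
= 32 / 40
= 0.8
= 80.0%

80.0


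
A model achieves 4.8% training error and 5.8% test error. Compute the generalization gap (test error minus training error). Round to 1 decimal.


Generalization gap = test_error - train_error
= 5.8 - 4.8
= 1.0%
A small gap suggests good generalization.

1.0


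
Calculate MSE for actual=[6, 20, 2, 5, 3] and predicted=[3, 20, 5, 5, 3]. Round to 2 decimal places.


Differences: [3, 0, -3, 0, 0]
Squared errors: [9, 0, 9, 0, 0]
Sum of squared errors = 18
MSE = 18 / 5 = 3.60

3.60


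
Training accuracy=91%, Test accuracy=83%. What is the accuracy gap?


Gap = train_accuracy - test_accuracy
= 91 - 83
= 8%
This moderate gap may indicate mild overfitting.

8


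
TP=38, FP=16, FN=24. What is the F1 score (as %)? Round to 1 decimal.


Precision = TP / (TP + FP) = 38 / 54 = 0.7037
Recall = TP / (TP + FN) = 38 / 62 = 0.6129
F1 = 2 * P * R / (P + R)
= 2 * 0.7037 * 0.6129 / (0.7037 + 0.6129)
= 0.8626 / 1.3166
= 0.6552
As percentage: 65.5%

65.5


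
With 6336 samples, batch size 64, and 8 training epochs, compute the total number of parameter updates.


Iterations per epoch = 6336 / 64 = 99
Total updates = iterations_per_epoch * epochs
= 99 * 8
= 792

792


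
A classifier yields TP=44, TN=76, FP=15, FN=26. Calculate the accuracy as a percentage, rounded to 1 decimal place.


Accuracy = (TP + TN) / (TP + TN + FP + FN) * 100
= (44 + 76) / (44 + 76 + 15 + 26)
= 120 / 161
= 0.7453
= 74.5%

74.5


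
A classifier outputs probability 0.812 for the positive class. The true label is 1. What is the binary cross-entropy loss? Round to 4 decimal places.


For y=1: Loss = -log(p)
= -log(0.812)
= -(-0.2083)
= 0.2083

0.2083


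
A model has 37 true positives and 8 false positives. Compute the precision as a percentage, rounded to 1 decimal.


Precision = TP / (TP + FP) * 100
= 37 / (37 + 8)
= 37 / 45
= 0.8222
= 82.2%

82.2


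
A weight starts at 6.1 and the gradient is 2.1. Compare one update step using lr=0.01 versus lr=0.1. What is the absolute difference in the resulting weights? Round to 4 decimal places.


With lr=0.01: w_new = 6.1 - 0.01 * 2.1 = 6.079
With lr=0.1: w_new = 6.1 - 0.1 * 2.1 = 5.89
Absolute difference = |6.079 - 5.89|
= 0.1890

0.1890
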